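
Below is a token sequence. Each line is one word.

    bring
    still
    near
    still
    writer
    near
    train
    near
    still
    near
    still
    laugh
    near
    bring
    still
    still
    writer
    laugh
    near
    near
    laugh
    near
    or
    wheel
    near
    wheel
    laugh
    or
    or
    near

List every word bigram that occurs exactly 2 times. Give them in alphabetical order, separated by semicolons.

bring still; still near; still writer

Bigram counts meeting the condition (exactly 2 times):
  bring still: 2
  still near: 2
  still writer: 2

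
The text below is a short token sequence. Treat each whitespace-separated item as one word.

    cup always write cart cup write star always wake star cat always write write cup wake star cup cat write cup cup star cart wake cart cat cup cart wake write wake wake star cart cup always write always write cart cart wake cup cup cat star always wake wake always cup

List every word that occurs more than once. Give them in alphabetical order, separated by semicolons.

Unigram counts meeting the condition (more than once):
  always: 7
  cart: 7
  cat: 4
  cup: 11
  star: 6
  wake: 9
  write: 8

always; cart; cat; cup; star; wake; write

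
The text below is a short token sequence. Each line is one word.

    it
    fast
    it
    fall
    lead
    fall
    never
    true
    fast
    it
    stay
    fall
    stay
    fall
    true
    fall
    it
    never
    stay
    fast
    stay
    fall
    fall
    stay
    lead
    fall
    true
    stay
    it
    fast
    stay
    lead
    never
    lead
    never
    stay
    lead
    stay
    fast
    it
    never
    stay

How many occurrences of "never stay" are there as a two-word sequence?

3

Scanning the 41 overlapping bigram windows for "never stay":
  position 18–19: never stay
  position 35–36: never stay
  position 41–42: never stay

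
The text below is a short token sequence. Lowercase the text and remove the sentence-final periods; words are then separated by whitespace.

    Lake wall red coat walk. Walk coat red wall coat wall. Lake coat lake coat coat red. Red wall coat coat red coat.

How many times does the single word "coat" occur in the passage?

Scanning the 23 tokens for "coat":
  position 4: coat
  position 7: coat
  position 10: coat
  position 13: coat
  position 15: coat
  position 16: coat
  position 20: coat
  position 21: coat
  position 23: coat

9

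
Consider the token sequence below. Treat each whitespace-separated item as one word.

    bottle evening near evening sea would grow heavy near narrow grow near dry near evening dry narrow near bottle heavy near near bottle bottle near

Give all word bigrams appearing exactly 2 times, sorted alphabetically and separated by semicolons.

Bigram counts meeting the condition (exactly 2 times):
  heavy near: 2
  near bottle: 2
  near evening: 2

heavy near; near bottle; near evening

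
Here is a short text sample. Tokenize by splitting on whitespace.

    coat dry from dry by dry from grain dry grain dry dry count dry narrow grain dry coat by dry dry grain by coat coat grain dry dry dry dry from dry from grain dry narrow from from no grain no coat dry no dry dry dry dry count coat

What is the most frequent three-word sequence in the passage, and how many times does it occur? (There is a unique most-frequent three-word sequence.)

Trigram frequencies (highest first):
  dry dry dry: 4
  dry from dry: 2
  dry from grain: 2
  from grain dry: 2
  grain dry dry: 2
  dry dry count: 2
  … (34 more, each ≤ 1)

"dry dry dry", 4 times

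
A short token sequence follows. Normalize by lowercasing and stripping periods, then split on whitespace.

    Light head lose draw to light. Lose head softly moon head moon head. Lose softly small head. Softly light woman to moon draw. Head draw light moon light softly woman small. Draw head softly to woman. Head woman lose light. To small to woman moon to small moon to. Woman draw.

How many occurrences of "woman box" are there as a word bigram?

0

Scanning the 50 overlapping bigram windows for "woman box":
  (none found)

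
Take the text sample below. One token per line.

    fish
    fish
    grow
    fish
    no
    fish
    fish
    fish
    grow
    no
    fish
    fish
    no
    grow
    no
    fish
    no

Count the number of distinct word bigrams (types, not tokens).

17 tokens → 16 bigram windows in total.
Repeated bigrams (each contributes count−1 duplicates):
  fish fish: 4
  fish no: 3
  no fish: 3
  fish grow: 2
  grow no: 2
9 duplicate windows → 16 − 9 = 7 distinct.

7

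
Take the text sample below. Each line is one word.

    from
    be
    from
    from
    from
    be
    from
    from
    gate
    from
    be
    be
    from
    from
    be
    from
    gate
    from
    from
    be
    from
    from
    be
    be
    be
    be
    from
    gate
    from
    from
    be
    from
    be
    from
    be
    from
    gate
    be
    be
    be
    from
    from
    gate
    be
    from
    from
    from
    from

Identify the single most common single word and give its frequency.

"from", 26 times

Unigram frequencies (highest first):
  from: 26
  be: 17
  gate: 5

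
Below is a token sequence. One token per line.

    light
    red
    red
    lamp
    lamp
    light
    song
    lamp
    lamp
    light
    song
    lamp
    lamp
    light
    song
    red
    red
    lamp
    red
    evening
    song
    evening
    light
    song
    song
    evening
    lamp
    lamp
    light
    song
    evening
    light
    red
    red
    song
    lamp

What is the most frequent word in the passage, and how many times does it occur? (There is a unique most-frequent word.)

"lamp", 10 times

Unigram frequencies (highest first):
  lamp: 10
  song: 8
  light: 7
  red: 7
  evening: 4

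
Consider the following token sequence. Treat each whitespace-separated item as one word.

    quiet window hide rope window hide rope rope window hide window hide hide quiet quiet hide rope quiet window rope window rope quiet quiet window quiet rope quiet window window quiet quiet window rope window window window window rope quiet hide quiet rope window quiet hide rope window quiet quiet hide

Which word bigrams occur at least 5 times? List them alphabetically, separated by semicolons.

Bigram counts meeting the condition (at least 5 times):
  quiet window: 5
  rope window: 6

quiet window; rope window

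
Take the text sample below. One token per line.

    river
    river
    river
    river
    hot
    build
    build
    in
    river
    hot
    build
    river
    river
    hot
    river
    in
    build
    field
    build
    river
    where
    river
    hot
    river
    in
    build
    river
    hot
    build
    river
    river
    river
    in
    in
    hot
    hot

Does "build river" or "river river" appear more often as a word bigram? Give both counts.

"build river": 4 occurrences
"river river": 6 occurrences

"river river" (6 vs 4)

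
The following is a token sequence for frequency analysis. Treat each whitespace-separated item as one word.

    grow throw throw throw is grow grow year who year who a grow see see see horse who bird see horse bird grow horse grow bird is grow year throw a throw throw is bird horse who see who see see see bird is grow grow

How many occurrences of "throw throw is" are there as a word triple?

Scanning the 44 overlapping trigram windows for "throw throw is":
  position 3–5: throw throw is
  position 32–34: throw throw is

2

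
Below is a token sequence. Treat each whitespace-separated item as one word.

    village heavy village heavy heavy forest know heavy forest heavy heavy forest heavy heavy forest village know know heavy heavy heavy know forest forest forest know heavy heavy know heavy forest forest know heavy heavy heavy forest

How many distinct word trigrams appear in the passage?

37 tokens → 35 trigram windows in total.
Repeated trigrams (each contributes count−1 duplicates):
  heavy heavy forest: 4
  forest know heavy: 3
  know heavy heavy: 3
  forest forest know: 2
  forest heavy heavy: 2
  heavy forest heavy: 2
  heavy heavy heavy: 2
  heavy heavy know: 2
  … (1 more repeated)
13 duplicate windows → 35 − 13 = 22 distinct.

22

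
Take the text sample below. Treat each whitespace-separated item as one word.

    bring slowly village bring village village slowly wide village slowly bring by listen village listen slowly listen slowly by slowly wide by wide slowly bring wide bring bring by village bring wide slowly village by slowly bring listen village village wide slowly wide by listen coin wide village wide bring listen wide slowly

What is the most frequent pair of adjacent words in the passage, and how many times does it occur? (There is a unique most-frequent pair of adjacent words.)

Bigram frequencies (highest first):
  wide slowly: 4
  slowly wide: 3
  slowly bring: 3
  slowly village: 2
  village bring: 2
  village village: 2
  … (24 more, each ≤ 2)

"wide slowly", 4 times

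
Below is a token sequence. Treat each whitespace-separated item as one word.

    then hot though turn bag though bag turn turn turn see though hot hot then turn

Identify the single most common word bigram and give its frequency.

Bigram frequencies (highest first):
  turn turn: 2
  then hot: 1
  hot though: 1
  though turn: 1
  turn bag: 1
  bag though: 1
  … (8 more, each ≤ 1)

"turn turn", 2 times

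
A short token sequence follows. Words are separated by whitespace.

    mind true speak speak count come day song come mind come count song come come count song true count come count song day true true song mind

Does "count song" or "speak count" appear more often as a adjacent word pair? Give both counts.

"count song": 3 occurrences
"speak count": 1 occurrence

"count song" (3 vs 1)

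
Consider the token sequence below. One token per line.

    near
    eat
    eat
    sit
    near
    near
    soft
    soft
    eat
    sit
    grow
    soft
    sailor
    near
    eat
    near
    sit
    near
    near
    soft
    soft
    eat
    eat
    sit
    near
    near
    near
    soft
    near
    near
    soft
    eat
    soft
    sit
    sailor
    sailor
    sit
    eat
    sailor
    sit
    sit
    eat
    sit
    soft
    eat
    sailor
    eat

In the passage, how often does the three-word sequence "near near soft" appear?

4

Scanning the 45 overlapping trigram windows for "near near soft":
  position 5–7: near near soft
  position 18–20: near near soft
  position 26–28: near near soft
  position 29–31: near near soft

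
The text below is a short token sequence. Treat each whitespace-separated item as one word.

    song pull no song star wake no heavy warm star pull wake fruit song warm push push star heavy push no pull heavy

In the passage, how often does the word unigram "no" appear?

Scanning the 23 tokens for "no":
  position 3: no
  position 7: no
  position 21: no

3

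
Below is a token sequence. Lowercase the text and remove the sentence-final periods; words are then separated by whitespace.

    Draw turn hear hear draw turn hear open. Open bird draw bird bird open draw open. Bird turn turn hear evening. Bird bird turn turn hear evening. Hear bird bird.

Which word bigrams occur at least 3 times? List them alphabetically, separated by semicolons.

bird bird; turn hear

Bigram counts meeting the condition (at least 3 times):
  bird bird: 3
  turn hear: 4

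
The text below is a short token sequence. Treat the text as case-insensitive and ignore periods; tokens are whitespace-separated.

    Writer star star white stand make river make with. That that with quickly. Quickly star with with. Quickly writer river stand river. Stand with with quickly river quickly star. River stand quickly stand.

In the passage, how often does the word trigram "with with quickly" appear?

2

Scanning the 31 overlapping trigram windows for "with with quickly":
  position 16–18: with with quickly
  position 24–26: with with quickly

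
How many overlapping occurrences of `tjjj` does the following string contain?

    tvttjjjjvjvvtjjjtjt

Sliding a length-4 window over the 19 characters (16 positions):
  position 4–7: tjjj
  position 13–16: tjjj

2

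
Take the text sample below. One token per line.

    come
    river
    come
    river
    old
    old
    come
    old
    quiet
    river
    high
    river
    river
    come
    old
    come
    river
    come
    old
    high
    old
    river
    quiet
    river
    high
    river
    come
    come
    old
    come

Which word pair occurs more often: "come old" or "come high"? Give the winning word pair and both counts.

"come old" (4 vs 0)

"come old": 4 occurrences
"come high": 0 occurrences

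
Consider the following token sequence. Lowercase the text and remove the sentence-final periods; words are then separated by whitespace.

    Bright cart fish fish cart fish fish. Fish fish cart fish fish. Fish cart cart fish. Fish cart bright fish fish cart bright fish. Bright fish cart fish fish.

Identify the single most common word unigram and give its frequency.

Unigram frequencies (highest first):
  fish: 17
  cart: 8
  bright: 4

"fish", 17 times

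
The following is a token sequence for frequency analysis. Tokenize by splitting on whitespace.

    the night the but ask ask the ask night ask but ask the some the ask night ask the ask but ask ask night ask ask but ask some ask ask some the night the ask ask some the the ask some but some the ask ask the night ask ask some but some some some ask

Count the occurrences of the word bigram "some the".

Scanning the 56 overlapping bigram windows for "some the":
  position 14–15: some the
  position 32–33: some the
  position 38–39: some the
  position 44–45: some the

4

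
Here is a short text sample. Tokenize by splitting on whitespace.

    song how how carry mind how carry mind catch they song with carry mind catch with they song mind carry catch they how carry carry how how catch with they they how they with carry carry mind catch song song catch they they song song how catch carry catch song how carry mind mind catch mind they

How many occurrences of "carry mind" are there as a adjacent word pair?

5

Scanning the 56 overlapping bigram windows for "carry mind":
  position 4–5: carry mind
  position 7–8: carry mind
  position 13–14: carry mind
  position 36–37: carry mind
  position 52–53: carry mind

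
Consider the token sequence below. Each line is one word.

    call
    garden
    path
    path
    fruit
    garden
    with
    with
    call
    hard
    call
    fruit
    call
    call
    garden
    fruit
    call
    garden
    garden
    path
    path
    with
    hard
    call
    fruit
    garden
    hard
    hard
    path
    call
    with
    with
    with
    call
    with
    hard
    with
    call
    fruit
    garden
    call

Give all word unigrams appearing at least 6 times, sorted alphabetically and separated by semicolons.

Unigram counts meeting the condition (at least 6 times):
  call: 11
  garden: 7
  with: 8

call; garden; with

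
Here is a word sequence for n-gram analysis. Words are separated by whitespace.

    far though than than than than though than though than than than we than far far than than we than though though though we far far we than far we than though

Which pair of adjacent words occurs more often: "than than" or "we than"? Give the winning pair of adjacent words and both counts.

"than than": 6 occurrences
"we than": 4 occurrences

"than than" (6 vs 4)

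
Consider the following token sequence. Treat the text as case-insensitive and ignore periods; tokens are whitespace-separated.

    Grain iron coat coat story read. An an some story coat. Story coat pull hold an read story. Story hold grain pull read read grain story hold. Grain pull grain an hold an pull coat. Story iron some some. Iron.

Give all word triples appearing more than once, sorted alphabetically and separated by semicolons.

Trigram counts meeting the condition (more than once):
  hold grain pull: 2
  story hold grain: 2

hold grain pull; story hold grain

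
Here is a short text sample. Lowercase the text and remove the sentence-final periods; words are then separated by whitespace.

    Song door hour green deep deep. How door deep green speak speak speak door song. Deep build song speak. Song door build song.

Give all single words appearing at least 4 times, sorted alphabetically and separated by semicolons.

deep; door; song; speak

Unigram counts meeting the condition (at least 4 times):
  deep: 4
  door: 4
  song: 5
  speak: 4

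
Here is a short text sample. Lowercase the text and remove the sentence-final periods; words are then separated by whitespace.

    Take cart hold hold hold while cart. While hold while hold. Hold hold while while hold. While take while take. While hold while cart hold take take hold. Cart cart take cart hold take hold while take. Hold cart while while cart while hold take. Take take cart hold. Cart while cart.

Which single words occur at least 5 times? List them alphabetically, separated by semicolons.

cart; hold; take; while

Unigram counts meeting the condition (at least 5 times):
  cart: 11
  hold: 16
  take: 11
  while: 14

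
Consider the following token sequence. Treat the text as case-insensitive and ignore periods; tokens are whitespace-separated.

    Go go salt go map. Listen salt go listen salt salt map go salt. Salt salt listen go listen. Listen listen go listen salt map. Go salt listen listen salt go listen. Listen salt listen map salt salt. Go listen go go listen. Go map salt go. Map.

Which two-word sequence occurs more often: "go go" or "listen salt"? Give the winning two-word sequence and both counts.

"go go": 2 occurrences
"listen salt": 5 occurrences

"listen salt" (5 vs 2)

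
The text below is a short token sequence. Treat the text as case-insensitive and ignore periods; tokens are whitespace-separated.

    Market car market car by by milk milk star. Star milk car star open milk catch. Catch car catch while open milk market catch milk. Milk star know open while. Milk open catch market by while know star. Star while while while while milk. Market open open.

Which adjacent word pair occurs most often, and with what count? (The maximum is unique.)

"while while", 3 times

Bigram frequencies (highest first):
  while while: 3
  market car: 2
  milk milk: 2
  milk star: 2
  star star: 2
  open milk: 2
  … (31 more, each ≤ 2)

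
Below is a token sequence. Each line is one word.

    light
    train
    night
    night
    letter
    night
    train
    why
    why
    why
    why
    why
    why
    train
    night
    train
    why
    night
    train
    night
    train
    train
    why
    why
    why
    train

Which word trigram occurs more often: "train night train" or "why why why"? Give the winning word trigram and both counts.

"why why why" (5 vs 2)

"train night train": 2 occurrences
"why why why": 5 occurrences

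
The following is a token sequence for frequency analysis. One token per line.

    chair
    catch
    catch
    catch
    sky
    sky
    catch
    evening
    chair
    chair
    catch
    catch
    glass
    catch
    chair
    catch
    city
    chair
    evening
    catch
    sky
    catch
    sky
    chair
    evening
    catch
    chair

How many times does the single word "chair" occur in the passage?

Scanning the 27 tokens for "chair":
  position 1: chair
  position 9: chair
  position 10: chair
  position 15: chair
  position 18: chair
  position 24: chair
  position 27: chair

7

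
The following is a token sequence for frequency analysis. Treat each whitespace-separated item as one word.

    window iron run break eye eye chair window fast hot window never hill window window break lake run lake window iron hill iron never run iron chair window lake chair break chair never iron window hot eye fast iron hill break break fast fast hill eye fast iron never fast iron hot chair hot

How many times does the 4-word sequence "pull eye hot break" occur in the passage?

0

Scanning the 51 overlapping 4-gram windows for "pull eye hot break":
  (none found)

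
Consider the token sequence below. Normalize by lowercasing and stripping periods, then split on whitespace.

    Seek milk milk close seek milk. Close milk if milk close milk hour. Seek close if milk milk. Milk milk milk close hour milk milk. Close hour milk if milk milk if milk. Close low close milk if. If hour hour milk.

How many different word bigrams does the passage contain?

42 tokens → 41 bigram windows in total.
Repeated bigrams (each contributes count−1 duplicates):
  milk milk: 7
  milk close: 6
  if milk: 4
  milk if: 4
  close milk: 3
  hour milk: 3
  close hour: 2
  seek milk: 2
23 duplicate windows → 41 − 23 = 18 distinct.

18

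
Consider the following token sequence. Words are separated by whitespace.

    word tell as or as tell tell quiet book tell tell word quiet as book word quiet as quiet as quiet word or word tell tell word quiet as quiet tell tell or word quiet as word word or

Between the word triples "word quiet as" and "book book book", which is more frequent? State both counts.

"word quiet as": 4 occurrences
"book book book": 0 occurrences

"word quiet as" (4 vs 0)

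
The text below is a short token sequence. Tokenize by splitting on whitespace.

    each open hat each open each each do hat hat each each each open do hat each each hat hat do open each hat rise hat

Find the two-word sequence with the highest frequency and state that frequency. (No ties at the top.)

"each each", 4 times

Bigram frequencies (highest first):
  each each: 4
  each open: 3
  hat each: 3
  open each: 2
  do hat: 2
  hat hat: 2
  … (8 more, each ≤ 2)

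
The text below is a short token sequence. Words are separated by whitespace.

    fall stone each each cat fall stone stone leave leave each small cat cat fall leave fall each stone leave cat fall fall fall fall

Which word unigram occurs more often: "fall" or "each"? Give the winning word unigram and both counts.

"fall": 8 occurrences
"each": 4 occurrences

"fall" (8 vs 4)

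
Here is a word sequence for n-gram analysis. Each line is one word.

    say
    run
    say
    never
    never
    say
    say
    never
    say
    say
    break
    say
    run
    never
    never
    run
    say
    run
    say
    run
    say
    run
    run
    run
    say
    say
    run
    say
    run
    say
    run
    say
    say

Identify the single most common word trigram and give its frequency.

"say run say", 6 times

Trigram frequencies (highest first):
  say run say: 6
  run say run: 5
  never say say: 2
  run say say: 2
  run say never: 1
  say never never: 1
  … (14 more, each ≤ 1)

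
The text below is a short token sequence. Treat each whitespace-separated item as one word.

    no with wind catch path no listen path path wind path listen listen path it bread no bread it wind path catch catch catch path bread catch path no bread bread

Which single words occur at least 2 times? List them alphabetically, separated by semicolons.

Unigram counts meeting the condition (at least 2 times):
  bread: 5
  catch: 5
  it: 2
  listen: 3
  no: 4
  path: 8
  wind: 3

bread; catch; it; listen; no; path; wind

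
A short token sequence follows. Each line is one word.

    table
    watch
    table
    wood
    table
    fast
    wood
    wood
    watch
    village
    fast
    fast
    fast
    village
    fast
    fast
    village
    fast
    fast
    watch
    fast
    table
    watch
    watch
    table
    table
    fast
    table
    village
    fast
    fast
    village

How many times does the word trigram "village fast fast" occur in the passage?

4

Scanning the 30 overlapping trigram windows for "village fast fast":
  position 10–12: village fast fast
  position 14–16: village fast fast
  position 17–19: village fast fast
  position 29–31: village fast fast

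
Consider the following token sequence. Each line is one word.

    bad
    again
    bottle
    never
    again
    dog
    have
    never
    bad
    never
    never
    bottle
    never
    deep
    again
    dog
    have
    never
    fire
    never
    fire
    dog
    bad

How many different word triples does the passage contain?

19

23 tokens → 21 trigram windows in total.
Repeated trigrams (each contributes count−1 duplicates):
  again dog have: 2
  dog have never: 2
2 duplicate windows → 21 − 2 = 19 distinct.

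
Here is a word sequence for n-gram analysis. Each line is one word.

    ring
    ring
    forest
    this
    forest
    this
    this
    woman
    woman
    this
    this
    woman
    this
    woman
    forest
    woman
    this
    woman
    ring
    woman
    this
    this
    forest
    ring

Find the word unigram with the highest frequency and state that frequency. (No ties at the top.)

"this", 9 times

Unigram frequencies (highest first):
  this: 9
  woman: 7
  ring: 4
  forest: 4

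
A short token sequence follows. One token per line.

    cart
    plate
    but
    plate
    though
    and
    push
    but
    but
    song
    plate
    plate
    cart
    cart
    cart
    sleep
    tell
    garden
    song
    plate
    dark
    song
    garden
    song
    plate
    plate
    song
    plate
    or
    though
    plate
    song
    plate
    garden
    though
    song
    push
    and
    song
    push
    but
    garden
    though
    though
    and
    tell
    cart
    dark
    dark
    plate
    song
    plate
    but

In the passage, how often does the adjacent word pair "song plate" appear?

Scanning the 52 overlapping bigram windows for "song plate":
  position 10–11: song plate
  position 19–20: song plate
  position 24–25: song plate
  position 27–28: song plate
  position 32–33: song plate
  position 51–52: song plate

6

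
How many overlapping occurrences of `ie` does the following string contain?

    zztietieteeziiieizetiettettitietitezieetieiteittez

Sliding a length-2 window over the 50 characters (49 positions):
  position 4–5: ie
  position 7–8: ie
  position 15–16: ie
  position 21–22: ie
  position 30–31: ie
  position 37–38: ie
  position 41–42: ie

7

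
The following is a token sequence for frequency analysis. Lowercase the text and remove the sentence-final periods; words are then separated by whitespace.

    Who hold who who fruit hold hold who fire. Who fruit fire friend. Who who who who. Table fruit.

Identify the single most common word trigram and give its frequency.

Trigram frequencies (highest first):
  who who who: 2
  who hold who: 1
  hold who who: 1
  who who fruit: 1
  who fruit hold: 1
  fruit hold hold: 1
  … (10 more, each ≤ 1)

"who who who", 2 times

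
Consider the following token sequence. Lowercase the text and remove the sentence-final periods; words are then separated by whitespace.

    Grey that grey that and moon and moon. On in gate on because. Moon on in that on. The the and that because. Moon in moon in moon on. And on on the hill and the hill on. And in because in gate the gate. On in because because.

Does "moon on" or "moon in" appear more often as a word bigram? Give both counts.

"moon on": 3 occurrences
"moon in": 2 occurrences

"moon on" (3 vs 2)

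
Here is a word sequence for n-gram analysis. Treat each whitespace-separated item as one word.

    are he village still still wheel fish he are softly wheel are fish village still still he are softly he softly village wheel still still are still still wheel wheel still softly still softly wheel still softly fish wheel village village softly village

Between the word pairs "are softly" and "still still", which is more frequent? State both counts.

"still still" (4 vs 2)

"are softly": 2 occurrences
"still still": 4 occurrences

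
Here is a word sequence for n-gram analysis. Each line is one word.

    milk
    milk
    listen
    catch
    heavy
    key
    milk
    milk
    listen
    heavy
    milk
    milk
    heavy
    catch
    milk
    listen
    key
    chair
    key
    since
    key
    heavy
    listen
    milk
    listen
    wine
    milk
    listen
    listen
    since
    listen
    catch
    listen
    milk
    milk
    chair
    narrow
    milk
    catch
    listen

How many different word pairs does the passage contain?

29

40 tokens → 39 bigram windows in total.
Repeated bigrams (each contributes count−1 duplicates):
  milk listen: 5
  milk milk: 4
  catch listen: 2
  listen catch: 2
  listen milk: 2
10 duplicate windows → 39 − 10 = 29 distinct.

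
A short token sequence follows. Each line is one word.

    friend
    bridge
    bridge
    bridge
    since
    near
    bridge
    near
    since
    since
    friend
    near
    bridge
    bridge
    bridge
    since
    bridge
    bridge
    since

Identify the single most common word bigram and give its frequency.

Bigram frequencies (highest first):
  bridge bridge: 5
  bridge since: 3
  near bridge: 2
  friend bridge: 1
  since near: 1
  bridge near: 1
  … (5 more, each ≤ 1)

"bridge bridge", 5 times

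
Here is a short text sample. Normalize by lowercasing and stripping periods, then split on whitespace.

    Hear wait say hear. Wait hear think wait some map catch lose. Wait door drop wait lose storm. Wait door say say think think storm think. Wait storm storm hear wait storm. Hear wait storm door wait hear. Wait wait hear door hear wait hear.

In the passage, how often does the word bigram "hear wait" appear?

6

Scanning the 44 overlapping bigram windows for "hear wait":
  position 1–2: hear wait
  position 4–5: hear wait
  position 30–31: hear wait
  position 33–34: hear wait
  position 38–39: hear wait
  position 43–44: hear wait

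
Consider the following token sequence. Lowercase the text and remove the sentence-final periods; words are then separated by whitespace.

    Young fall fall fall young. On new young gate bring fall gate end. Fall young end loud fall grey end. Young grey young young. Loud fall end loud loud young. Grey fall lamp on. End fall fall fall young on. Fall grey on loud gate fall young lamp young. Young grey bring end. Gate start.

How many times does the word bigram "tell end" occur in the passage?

0

Scanning the 54 overlapping bigram windows for "tell end":
  (none found)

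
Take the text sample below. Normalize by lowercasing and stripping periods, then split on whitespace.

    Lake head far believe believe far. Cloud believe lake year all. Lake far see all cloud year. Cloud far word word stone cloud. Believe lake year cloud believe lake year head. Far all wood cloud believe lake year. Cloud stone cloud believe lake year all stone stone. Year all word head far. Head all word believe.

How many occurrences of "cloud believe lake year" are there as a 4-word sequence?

Scanning the 53 overlapping 4-gram windows for "cloud believe lake year":
  position 7–10: cloud believe lake year
  position 23–26: cloud believe lake year
  position 27–30: cloud believe lake year
  position 35–38: cloud believe lake year
  position 41–44: cloud believe lake year

5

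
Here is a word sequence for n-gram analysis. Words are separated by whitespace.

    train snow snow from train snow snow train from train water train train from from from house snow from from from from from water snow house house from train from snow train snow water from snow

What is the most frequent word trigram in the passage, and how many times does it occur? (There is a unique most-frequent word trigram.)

Trigram frequencies (highest first):
  from from from: 4
  train snow snow: 2
  snow snow from: 1
  snow from train: 1
  from train snow: 1
  snow snow train: 1
  … (24 more, each ≤ 1)

"from from from", 4 times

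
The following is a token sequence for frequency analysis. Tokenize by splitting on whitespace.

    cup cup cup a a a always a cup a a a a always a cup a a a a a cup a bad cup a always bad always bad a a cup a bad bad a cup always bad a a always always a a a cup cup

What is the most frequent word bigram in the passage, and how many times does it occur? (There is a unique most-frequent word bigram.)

Bigram frequencies (highest first):
  a a: 13
  cup a: 6
  a cup: 6
  a always: 4
  cup cup: 3
  always a: 3
  … (8 more, each ≤ 3)

"a a", 13 times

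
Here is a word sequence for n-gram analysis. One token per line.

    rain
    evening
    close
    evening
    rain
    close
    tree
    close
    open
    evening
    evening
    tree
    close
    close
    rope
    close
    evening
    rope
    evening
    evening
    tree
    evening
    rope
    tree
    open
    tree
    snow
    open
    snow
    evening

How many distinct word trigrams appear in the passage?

27

30 tokens → 28 trigram windows in total.
Repeated trigrams (each contributes count−1 duplicates):
  evening evening tree: 2
1 duplicate windows → 28 − 1 = 27 distinct.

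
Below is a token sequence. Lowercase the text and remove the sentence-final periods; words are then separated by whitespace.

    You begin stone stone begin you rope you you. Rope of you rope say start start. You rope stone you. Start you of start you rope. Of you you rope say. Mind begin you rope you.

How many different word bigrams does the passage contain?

21

36 tokens → 35 bigram windows in total.
Repeated bigrams (each contributes count−1 duplicates):
  you rope: 7
  start you: 3
  begin you: 2
  of you: 2
  rope of: 2
  rope say: 2
  rope you: 2
  you you: 2
14 duplicate windows → 35 − 14 = 21 distinct.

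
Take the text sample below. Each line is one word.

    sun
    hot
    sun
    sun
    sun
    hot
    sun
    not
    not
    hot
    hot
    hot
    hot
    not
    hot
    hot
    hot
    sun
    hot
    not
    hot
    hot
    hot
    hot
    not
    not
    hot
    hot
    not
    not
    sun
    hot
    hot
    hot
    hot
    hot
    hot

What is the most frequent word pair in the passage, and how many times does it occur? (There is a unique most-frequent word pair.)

"hot hot", 14 times

Bigram frequencies (highest first):
  hot hot: 14
  sun hot: 4
  not hot: 4
  hot not: 4
  hot sun: 3
  not not: 3
  … (3 more, each ≤ 2)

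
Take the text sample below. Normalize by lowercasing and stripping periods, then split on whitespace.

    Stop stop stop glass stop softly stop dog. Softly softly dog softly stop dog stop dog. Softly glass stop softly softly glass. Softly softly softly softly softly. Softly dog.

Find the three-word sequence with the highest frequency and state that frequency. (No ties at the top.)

Trigram frequencies (highest first):
  softly softly softly: 4
  glass stop softly: 2
  softly stop dog: 2
  stop dog softly: 2
  softly softly dog: 2
  stop stop stop: 1
  … (14 more, each ≤ 1)

"softly softly softly", 4 times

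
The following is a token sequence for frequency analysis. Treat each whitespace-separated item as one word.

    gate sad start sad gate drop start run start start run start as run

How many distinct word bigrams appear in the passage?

14 tokens → 13 bigram windows in total.
Repeated bigrams (each contributes count−1 duplicates):
  run start: 2
  start run: 2
2 duplicate windows → 13 − 2 = 11 distinct.

11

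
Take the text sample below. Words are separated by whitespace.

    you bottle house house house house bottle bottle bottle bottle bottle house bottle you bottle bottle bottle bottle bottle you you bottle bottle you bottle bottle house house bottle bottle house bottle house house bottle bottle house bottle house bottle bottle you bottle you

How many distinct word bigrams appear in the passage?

7

44 tokens → 43 bigram windows in total.
Repeated bigrams (each contributes count−1 duplicates):
  bottle bottle: 13
  bottle house: 7
  house bottle: 7
  bottle you: 5
  house house: 5
  you bottle: 5
36 duplicate windows → 43 − 36 = 7 distinct.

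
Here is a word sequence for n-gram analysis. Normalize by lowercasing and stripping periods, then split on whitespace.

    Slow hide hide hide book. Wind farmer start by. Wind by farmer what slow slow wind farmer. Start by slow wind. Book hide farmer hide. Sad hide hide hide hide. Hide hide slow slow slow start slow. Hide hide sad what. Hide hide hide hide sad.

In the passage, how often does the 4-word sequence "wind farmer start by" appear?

Scanning the 43 overlapping 4-gram windows for "wind farmer start by":
  position 6–9: wind farmer start by
  position 16–19: wind farmer start by

2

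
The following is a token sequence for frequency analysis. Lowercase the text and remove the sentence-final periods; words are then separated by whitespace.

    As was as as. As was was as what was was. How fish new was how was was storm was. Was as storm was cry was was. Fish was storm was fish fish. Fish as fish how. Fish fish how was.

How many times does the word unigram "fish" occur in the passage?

Scanning the 41 tokens for "fish":
  position 13: fish
  position 28: fish
  position 32: fish
  position 33: fish
  position 34: fish
  position 36: fish
  position 38: fish
  position 39: fish

8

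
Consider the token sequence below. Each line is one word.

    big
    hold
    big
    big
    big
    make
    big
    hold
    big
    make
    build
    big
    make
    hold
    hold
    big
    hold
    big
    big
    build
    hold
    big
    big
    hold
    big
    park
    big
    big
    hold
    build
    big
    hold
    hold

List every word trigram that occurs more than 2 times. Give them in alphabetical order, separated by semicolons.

big hold big; hold big big

Trigram counts meeting the condition (more than 2 times):
  big hold big: 4
  hold big big: 3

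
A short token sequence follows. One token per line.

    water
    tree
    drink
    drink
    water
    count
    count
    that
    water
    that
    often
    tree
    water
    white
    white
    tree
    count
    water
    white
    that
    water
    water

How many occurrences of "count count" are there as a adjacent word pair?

Scanning the 21 overlapping bigram windows for "count count":
  position 6–7: count count

1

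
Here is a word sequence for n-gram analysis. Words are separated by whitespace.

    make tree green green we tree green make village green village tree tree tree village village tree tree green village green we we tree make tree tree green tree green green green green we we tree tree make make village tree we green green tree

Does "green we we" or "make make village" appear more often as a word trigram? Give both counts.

"green we we": 2 occurrences
"make make village": 1 occurrence

"green we we" (2 vs 1)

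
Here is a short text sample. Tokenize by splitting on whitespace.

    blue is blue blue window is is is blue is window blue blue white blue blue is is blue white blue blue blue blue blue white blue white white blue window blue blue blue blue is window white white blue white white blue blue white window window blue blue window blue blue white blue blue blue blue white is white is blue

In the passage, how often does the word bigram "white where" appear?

Scanning the 61 overlapping bigram windows for "white where":
  (none found)

0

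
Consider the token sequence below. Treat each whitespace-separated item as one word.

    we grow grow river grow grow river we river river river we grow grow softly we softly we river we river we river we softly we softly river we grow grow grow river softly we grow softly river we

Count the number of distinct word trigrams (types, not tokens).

39 tokens → 37 trigram windows in total.
Repeated trigrams (each contributes count−1 duplicates):
  grow grow river: 3
  river we river: 3
  we grow grow: 3
  we river we: 3
  river we grow: 2
  softly river we: 2
  softly we softly: 2
  we softly we: 2
12 duplicate windows → 37 − 12 = 25 distinct.

25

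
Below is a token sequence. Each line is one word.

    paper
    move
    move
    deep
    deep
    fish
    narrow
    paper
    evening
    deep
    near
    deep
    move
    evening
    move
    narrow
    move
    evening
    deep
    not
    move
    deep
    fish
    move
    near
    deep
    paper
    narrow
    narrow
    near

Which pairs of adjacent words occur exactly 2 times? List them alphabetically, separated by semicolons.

deep fish; evening deep; move deep; move evening; near deep

Bigram counts meeting the condition (exactly 2 times):
  deep fish: 2
  evening deep: 2
  move deep: 2
  move evening: 2
  near deep: 2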